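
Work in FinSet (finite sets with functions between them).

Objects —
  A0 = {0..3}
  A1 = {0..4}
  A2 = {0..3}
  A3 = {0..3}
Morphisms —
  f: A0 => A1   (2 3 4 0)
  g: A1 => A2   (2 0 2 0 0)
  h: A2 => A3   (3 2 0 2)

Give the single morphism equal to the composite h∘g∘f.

Answer: (0 3 3 0)

Trace:
  0 f=>2 g=>2 h=>0
  1 f=>3 g=>0 h=>3
  2 f=>4 g=>0 h=>3
  3 f=>0 g=>2 h=>0
result: (0 3 3 0)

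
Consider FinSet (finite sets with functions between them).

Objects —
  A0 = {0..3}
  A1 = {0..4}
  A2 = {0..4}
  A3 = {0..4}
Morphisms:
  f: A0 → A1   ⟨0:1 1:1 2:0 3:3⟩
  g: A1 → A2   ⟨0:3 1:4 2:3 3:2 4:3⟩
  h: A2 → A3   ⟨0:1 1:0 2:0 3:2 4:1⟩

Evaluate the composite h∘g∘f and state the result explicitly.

Answer: ⟨0:1 1:1 2:2 3:0⟩

Derivation:
  0 f→1 g→4 h→1
  1 f→1 g→4 h→1
  2 f→0 g→3 h→2
  3 f→3 g→2 h→0
result: ⟨0:1 1:1 2:2 3:0⟩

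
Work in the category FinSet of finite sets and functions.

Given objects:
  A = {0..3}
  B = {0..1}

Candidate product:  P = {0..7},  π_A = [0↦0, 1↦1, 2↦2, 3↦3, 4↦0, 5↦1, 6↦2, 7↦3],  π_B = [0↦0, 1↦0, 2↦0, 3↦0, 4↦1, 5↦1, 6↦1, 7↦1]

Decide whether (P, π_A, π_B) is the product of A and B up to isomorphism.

|A|·|B| = 4·2 = 8;  |P| = 8
Check the pairing map k ↦ (π_A(k), π_B(k)):
  0 ↦ (0,0)
  1 ↦ (1,0)
  2 ↦ (2,0)
  3 ↦ (3,0)
  4 ↦ (0,1)
  5 ↦ (1,1)
  6 ↦ (2,1)
  7 ↦ (3,1)
distinct pairs in image: 8 / 8 needed
  → bijection onto A×B; projections well-typed.

Answer: VALID PRODUCT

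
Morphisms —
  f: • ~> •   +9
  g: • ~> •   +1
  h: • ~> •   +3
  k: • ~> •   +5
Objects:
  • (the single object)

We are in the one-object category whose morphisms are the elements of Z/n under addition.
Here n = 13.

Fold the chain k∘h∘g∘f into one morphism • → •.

Answer: +5

Derivation:
  0 +9≡9 +1≡10 +3≡0 +5≡5  (mod 13)
result: +5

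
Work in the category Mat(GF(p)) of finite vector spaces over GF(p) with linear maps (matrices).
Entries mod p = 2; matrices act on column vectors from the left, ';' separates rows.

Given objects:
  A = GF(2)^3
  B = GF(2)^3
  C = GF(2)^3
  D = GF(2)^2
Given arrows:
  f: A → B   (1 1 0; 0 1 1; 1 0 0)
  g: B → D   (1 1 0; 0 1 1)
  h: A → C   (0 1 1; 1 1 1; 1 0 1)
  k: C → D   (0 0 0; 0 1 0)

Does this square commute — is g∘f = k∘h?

Path 1 = f;g:
  e0=(1,0,0) f→(1,0,1) g→(1,1)
  e1=(0,1,0) f→(1,1,0) g→(0,1)
  e2=(0,0,1) f→(0,1,0) g→(1,1)
  ⟦path⟧₁ = (1 0 1; 1 1 1)
Path 2 = h;k:
  e0=(1,0,0) h→(0,1,1) k→(0,1)
  e1=(0,1,0) h→(1,1,0) k→(0,1)
  e2=(0,0,1) h→(1,1,1) k→(0,1)
  ⟦path⟧₂ = (0 0 0; 1 1 1)
Equal? NO — does not commute

Answer: DOES NOT COMMUTE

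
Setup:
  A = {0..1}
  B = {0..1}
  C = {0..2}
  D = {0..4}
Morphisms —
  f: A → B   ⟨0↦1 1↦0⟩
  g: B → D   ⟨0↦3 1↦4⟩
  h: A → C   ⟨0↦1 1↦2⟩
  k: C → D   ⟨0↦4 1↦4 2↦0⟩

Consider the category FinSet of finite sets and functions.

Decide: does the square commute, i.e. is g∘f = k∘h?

Answer: DOES NOT COMMUTE

Derivation:
Along f;g (path 1):
  0 f→1 g→4
  1 f→0 g→3
  ⟦path⟧₁ = ⟨0↦4 1↦3⟩
Along h;k (path 2):
  0 h→1 k→4
  1 h→2 k→0
  ⟦path⟧₂ = ⟨0↦4 1↦0⟩
Equal? differ; not commutative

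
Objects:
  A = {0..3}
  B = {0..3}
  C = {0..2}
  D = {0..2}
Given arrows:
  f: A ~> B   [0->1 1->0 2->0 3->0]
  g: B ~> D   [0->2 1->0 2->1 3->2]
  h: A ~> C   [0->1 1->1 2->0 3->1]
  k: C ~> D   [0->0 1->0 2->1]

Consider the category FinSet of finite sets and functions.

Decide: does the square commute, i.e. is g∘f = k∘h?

Answer: DOES NOT COMMUTE

Trace:
Along f;g (path 1):
  0 f~>1 g~>0
  1 f~>0 g~>2
  2 f~>0 g~>2
  3 f~>0 g~>2
  result₁ = [0->0 1->2 2->2 3->2]
Along h;k (path 2):
  0 h~>1 k~>0
  1 h~>1 k~>0
  2 h~>0 k~>0
  3 h~>1 k~>0
  result₂ = [0->0 1->0 2->0 3->0]
Equal? distinct morphisms ✗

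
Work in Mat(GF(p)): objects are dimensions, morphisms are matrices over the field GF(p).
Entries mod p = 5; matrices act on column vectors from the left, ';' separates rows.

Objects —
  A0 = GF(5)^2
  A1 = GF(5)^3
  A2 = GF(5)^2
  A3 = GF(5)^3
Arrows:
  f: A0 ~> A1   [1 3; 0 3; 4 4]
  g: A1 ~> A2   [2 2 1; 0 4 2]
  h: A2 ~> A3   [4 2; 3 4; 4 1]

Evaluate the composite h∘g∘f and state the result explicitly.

Answer: [0 4; 0 3; 2 4]

Work:
  e0=⟨1,0⟩ f~>⟨1,0,4⟩ g~>⟨1,3⟩ h~>⟨0,0,2⟩
  e1=⟨0,1⟩ f~>⟨3,3,4⟩ g~>⟨1,0⟩ h~>⟨4,3,4⟩
composite: [0 4; 0 3; 2 4]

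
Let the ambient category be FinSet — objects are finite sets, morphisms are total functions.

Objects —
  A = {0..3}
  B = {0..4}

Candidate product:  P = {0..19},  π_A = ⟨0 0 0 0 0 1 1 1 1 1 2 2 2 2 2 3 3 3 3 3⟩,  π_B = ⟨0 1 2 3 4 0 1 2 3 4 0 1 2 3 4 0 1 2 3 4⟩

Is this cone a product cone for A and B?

Answer: VALID PRODUCT

Work:
|A|·|B| = 4·5 = 20;  |P| = 20
Check the pairing map k ↦ (π_A(k), π_B(k)):
  0 ↦ (0,0)
  1 ↦ (0,1)
  2 ↦ (0,2)
  3 ↦ (0,3)
  4 ↦ (0,4)
  5 ↦ (1,0)
  6 ↦ (1,1)
  7 ↦ (1,2)
  8 ↦ (1,3)
  9 ↦ (1,4)
  10 ↦ (2,0)
  11 ↦ (2,1)
  12 ↦ (2,2)
  13 ↦ (2,3)
  14 ↦ (2,4)
  15 ↦ (3,0)
  16 ↦ (3,1)
  17 ↦ (3,2)
  18 ↦ (3,3)
  19 ↦ (3,4)
distinct pairs in image: 20 / 20 needed
  → bijection onto A×B; projections well-typed.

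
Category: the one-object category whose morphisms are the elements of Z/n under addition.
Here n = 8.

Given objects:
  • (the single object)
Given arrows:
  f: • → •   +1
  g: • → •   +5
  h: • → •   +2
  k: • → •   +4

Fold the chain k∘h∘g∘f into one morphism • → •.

  0 +1≡1 +5≡6 +2≡0 +4≡4  (mod 8)
composite: +4

Answer: +4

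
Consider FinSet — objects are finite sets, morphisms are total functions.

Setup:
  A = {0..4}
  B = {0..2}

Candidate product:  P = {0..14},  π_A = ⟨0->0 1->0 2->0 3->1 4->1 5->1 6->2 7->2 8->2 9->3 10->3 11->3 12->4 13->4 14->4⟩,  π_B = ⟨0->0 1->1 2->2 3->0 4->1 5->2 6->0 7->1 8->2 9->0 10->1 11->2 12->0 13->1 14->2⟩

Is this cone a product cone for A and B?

Answer: VALID PRODUCT

Trace:
|A|·|B| = 5·3 = 15;  |P| = 15
Check the pairing map k ↦ (π_A(k), π_B(k)):
  0 -> (0,0)
  1 -> (0,1)
  2 -> (0,2)
  3 -> (1,0)
  4 -> (1,1)
  5 -> (1,2)
  6 -> (2,0)
  7 -> (2,1)
  8 -> (2,2)
  9 -> (3,0)
  10 -> (3,1)
  11 -> (3,2)
  12 -> (4,0)
  13 -> (4,1)
  14 -> (4,2)
distinct pairs in image: 15 / 15 needed
  → bijection onto A×B; projections well-typed.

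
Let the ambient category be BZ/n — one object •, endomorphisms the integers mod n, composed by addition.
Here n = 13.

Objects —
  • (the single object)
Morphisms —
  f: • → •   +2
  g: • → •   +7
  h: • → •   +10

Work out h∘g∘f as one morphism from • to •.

Answer: +6

Trace:
  0 +2≡2 +7≡9 +10≡6  (mod 13)
⟦path⟧: +6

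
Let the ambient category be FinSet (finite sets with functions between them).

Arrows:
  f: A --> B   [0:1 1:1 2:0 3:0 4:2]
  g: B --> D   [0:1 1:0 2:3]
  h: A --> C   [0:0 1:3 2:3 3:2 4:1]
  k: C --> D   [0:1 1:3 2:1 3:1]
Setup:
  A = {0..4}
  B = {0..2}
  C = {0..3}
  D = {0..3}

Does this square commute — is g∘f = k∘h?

1) trace f;g:
  0 f-->1 g-->0
  1 f-->1 g-->0
  2 f-->0 g-->1
  3 f-->0 g-->1
  4 f-->2 g-->3
  ⟦path⟧₁ = [0:0 1:0 2:1 3:1 4:3]
2) trace h;k:
  0 h-->0 k-->1
  1 h-->3 k-->1
  2 h-->3 k-->1
  3 h-->2 k-->1
  4 h-->1 k-->3
  ⟦path⟧₂ = [0:1 1:1 2:1 3:1 4:3]
Equal? distinct morphisms ✗

Answer: DOES NOT COMMUTE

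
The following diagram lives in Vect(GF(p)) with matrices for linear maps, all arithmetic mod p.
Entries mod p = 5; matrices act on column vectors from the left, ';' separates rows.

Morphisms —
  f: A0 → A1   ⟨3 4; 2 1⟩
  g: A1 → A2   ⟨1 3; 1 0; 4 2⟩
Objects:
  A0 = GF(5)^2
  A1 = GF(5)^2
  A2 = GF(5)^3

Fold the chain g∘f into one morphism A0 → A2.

Answer: ⟨4 2; 3 4; 1 3⟩

Work:
  e0=⟨1,0⟩ f→⟨3,2⟩ g→⟨4,3,1⟩
  e1=⟨0,1⟩ f→⟨4,1⟩ g→⟨2,4,3⟩
composite: ⟨4 2; 3 4; 1 3⟩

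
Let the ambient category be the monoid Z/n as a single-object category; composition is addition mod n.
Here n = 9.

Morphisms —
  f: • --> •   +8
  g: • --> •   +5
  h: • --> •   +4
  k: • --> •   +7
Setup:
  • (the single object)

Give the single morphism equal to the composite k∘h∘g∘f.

  0 +8≡8 +5≡4 +4≡8 +7≡6  (mod 9)
result: +6

Answer: +6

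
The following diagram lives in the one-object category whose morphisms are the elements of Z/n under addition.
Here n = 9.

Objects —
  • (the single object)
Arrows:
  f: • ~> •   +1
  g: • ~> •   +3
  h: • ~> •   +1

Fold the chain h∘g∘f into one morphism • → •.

  0 +1≡1 +3≡4 +1≡5  (mod 9)
composite: +5

Answer: +5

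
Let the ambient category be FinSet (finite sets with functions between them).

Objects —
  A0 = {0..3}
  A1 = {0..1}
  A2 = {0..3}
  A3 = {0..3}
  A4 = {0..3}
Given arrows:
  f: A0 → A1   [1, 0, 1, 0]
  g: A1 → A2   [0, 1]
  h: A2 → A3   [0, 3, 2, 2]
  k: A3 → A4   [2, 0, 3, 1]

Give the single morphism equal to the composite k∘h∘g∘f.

  0 f→1 g→1 h→3 k→1
  1 f→0 g→0 h→0 k→2
  2 f→1 g→1 h→3 k→1
  3 f→0 g→0 h→0 k→2
composite: [1, 2, 1, 2]

Answer: [1, 2, 1, 2]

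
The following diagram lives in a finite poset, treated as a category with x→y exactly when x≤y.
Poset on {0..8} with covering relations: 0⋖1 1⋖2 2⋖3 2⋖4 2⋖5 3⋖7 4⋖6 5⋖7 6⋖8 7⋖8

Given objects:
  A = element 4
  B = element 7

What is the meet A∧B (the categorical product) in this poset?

{x : x≤A ∧ x≤B} = {0,1,2}  (A=4, B=7)
  0 ≤ 2
  1 ≤ 2
  2 ≤ 2
glb = 2

Answer: A∧B = 2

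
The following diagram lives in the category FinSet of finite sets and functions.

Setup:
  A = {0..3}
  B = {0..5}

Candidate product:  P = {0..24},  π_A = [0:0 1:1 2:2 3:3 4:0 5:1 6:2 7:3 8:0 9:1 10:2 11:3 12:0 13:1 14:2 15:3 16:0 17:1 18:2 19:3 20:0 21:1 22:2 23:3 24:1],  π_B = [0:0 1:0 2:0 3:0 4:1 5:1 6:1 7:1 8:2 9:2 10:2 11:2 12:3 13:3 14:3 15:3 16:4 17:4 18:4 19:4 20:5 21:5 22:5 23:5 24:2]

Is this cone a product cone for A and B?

Answer: NOT A VALID PRODUCT — |P|=25 ≠ |A|·|B|=24

Work:
|A|·|B| = 4·6 = 24;  |P| = 25
  → cardinalities differ; no bijection possible.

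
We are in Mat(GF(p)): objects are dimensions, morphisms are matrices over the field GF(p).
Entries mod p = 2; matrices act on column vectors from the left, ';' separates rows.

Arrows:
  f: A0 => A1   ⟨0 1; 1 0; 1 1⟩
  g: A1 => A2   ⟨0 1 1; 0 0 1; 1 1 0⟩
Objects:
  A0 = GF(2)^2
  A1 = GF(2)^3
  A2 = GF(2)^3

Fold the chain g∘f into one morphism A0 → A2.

  e0=(1,0) f=>(0,1,1) g=>(0,1,1)
  e1=(0,1) f=>(1,0,1) g=>(1,1,1)
composite: ⟨0 1; 1 1; 1 1⟩

Answer: ⟨0 1; 1 1; 1 1⟩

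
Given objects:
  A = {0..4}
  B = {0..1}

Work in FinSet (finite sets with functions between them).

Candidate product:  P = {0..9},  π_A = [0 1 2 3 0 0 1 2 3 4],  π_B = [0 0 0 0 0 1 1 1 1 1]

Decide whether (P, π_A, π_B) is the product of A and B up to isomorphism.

Answer: NOT A VALID PRODUCT — duplicate pair at indices 0,4

Trace:
|A|·|B| = 5·2 = 10;  |P| = 10
Check the pairing map k ↦ (π_A(k), π_B(k)):
  0 : (0,0)
  1 : (1,0)
  2 : (2,0)
  3 : (3,0)
  4 : (0,0)  ✗ repeats pair of k=0
  5 : (0,1)
  6 : (1,1)
  7 : (2,1)
  8 : (3,1)
  9 : (4,1)
distinct pairs in image: 9 / 10 needed
  → (0,0) hit at k=0 and k=4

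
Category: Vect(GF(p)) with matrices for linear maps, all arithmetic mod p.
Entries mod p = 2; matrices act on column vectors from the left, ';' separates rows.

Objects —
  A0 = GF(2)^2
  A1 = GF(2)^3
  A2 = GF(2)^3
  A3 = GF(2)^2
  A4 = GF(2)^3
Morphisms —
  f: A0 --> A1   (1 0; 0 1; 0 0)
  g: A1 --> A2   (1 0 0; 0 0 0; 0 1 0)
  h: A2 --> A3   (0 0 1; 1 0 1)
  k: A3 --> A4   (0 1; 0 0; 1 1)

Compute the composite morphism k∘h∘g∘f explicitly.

  e0=[1,0] f-->[1,0,0] g-->[1,0,0] h-->[0,1] k-->[1,0,1]
  e1=[0,1] f-->[0,1,0] g-->[0,0,1] h-->[1,1] k-->[1,0,0]
result: (1 1; 0 0; 1 0)

Answer: (1 1; 0 0; 1 0)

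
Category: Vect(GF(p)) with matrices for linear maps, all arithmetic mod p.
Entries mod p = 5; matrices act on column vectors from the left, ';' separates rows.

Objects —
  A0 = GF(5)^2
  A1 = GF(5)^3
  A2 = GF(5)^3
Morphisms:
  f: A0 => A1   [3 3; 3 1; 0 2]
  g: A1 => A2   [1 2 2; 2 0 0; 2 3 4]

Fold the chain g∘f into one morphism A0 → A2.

Answer: [4 4; 1 1; 0 2]

Derivation:
  e0=(1,0) f=>(3,3,0) g=>(4,1,0)
  e1=(0,1) f=>(3,1,2) g=>(4,1,2)
result: [4 4; 1 1; 0 2]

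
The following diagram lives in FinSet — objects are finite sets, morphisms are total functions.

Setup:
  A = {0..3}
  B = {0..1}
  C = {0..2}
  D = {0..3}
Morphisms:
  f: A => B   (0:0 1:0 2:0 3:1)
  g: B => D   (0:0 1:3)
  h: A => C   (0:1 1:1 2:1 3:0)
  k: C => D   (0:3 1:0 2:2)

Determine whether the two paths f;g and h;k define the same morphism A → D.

Answer: COMMUTES

Trace:
Path 1 = f;g:
  0 f=>0 g=>0
  1 f=>0 g=>0
  2 f=>0 g=>0
  3 f=>1 g=>3
  ⟦path⟧₁ = (0:0 1:0 2:0 3:3)
Path 2 = h;k:
  0 h=>1 k=>0
  1 h=>1 k=>0
  2 h=>1 k=>0
  3 h=>0 k=>3
  ⟦path⟧₂ = (0:0 1:0 2:0 3:3)
Equal? YES — commutes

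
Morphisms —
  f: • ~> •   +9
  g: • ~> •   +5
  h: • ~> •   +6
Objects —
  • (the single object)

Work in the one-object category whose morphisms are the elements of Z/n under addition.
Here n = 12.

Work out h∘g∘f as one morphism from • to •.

Answer: +8

Work:
  0 +9≡9 +5≡2 +6≡8  (mod 12)
result: +8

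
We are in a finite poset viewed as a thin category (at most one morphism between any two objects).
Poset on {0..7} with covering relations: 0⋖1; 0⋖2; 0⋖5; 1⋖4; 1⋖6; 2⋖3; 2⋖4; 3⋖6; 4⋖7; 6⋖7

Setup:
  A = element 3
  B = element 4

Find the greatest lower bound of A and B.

Answer: A∧B = 2

Trace:
Common predecessors of 3,4: {0,2}
  0 ⊑ 2
  2 ⊑ 2
glb = 2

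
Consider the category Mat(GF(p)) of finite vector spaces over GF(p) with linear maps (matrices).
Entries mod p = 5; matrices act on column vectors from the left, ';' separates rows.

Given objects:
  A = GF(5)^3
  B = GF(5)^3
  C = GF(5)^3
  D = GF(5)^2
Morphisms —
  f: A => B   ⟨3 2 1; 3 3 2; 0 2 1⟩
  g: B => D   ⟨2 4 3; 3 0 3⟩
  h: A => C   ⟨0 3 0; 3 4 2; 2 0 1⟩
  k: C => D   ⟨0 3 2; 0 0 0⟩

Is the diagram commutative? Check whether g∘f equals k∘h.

Path 1 = f;g:
  e0=[1,0,0] f=>[3,3,0] g=>[3,4]
  e1=[0,1,0] f=>[2,3,2] g=>[2,2]
  e2=[0,0,1] f=>[1,2,1] g=>[3,1]
  ⟦path⟧₁ = ⟨3 2 3; 4 2 1⟩
Path 2 = h;k:
  e0=[1,0,0] h=>[0,3,2] k=>[3,0]
  e1=[0,1,0] h=>[3,4,0] k=>[2,0]
  e2=[0,0,1] h=>[0,2,1] k=>[3,0]
  ⟦path⟧₂ = ⟨3 2 3; 0 0 0⟩
Equal? differ; not commutative

Answer: DOES NOT COMMUTE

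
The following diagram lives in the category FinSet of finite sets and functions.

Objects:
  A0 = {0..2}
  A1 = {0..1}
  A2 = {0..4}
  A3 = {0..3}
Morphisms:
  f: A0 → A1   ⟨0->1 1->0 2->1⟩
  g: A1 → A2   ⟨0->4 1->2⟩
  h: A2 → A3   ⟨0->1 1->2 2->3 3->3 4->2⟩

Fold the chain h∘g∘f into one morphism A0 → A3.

  0 f→1 g→2 h→3
  1 f→0 g→4 h→2
  2 f→1 g→2 h→3
composite: ⟨0->3 1->2 2->3⟩

Answer: ⟨0->3 1->2 2->3⟩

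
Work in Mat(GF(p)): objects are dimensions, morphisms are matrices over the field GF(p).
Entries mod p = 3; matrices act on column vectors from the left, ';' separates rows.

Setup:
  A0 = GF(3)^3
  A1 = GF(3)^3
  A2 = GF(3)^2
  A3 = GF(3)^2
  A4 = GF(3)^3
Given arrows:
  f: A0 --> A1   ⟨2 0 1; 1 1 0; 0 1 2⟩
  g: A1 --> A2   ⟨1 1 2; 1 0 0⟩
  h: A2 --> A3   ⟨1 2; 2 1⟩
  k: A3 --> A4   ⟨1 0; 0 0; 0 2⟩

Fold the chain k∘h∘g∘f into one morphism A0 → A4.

  e0=⟨1,0,0⟩ f-->⟨2,1,0⟩ g-->⟨0,2⟩ h-->⟨1,2⟩ k-->⟨1,0,1⟩
  e1=⟨0,1,0⟩ f-->⟨0,1,1⟩ g-->⟨0,0⟩ h-->⟨0,0⟩ k-->⟨0,0,0⟩
  e2=⟨0,0,1⟩ f-->⟨1,0,2⟩ g-->⟨2,1⟩ h-->⟨1,2⟩ k-->⟨1,0,1⟩
result: ⟨1 0 1; 0 0 0; 1 0 1⟩

Answer: ⟨1 0 1; 0 0 0; 1 0 1⟩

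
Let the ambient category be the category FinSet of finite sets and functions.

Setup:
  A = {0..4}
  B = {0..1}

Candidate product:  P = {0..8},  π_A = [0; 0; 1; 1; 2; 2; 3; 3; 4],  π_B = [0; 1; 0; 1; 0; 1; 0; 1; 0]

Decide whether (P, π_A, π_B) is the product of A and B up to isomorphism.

|A|·|B| = 5·2 = 10;  |P| = 9
  → cardinalities differ; no bijection possible.

Answer: NOT A VALID PRODUCT — |P|=9 ≠ |A|·|B|=10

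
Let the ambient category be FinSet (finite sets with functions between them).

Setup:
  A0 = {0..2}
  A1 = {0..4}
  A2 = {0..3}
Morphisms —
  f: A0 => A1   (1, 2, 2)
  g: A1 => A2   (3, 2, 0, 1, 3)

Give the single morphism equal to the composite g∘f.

Answer: (2, 0, 0)

Derivation:
  0 f=>1 g=>2
  1 f=>2 g=>0
  2 f=>2 g=>0
result: (2, 0, 0)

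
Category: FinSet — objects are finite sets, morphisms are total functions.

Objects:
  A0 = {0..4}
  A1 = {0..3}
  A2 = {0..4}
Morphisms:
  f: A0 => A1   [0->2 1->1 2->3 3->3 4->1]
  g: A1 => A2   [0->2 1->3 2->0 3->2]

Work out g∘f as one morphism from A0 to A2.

Answer: [0->0 1->3 2->2 3->2 4->3]

Trace:
  0 f=>2 g=>0
  1 f=>1 g=>3
  2 f=>3 g=>2
  3 f=>3 g=>2
  4 f=>1 g=>3
result: [0->0 1->3 2->2 3->2 4->3]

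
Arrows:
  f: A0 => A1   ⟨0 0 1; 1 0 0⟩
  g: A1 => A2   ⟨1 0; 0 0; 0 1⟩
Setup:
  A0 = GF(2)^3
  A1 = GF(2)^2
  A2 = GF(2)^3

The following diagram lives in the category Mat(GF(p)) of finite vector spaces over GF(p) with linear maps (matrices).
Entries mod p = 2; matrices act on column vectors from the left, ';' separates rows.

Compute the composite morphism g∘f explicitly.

  e0=[1,0,0] f=>[0,1] g=>[0,0,1]
  e1=[0,1,0] f=>[0,0] g=>[0,0,0]
  e2=[0,0,1] f=>[1,0] g=>[1,0,0]
result: ⟨0 0 1; 0 0 0; 1 0 0⟩

Answer: ⟨0 0 1; 0 0 0; 1 0 0⟩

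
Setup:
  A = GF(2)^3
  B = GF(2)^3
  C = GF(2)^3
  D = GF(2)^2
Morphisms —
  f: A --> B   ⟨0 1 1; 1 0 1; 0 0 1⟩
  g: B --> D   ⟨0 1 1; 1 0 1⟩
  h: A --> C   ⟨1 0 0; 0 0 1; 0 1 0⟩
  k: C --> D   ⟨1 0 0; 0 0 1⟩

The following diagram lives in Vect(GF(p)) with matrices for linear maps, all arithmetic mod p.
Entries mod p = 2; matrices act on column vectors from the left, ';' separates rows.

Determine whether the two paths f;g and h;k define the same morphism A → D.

Path 1 = f;g:
  e0=[1,0,0] f-->[0,1,0] g-->[1,0]
  e1=[0,1,0] f-->[1,0,0] g-->[0,1]
  e2=[0,0,1] f-->[1,1,1] g-->[0,0]
  ⟦path⟧₁ = ⟨1 0 0; 0 1 0⟩
Path 2 = h;k:
  e0=[1,0,0] h-->[1,0,0] k-->[1,0]
  e1=[0,1,0] h-->[0,0,1] k-->[0,1]
  e2=[0,0,1] h-->[0,1,0] k-->[0,0]
  ⟦path⟧₂ = ⟨1 0 0; 0 1 0⟩
Equal? same morphism ✓

Answer: COMMUTES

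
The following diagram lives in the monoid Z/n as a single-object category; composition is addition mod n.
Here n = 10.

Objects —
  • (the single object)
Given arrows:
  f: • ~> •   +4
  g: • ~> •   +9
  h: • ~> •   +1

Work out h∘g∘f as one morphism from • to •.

Answer: +4

Derivation:
  0 +4≡4 +9≡3 +1≡4  (mod 10)
⟦path⟧: +4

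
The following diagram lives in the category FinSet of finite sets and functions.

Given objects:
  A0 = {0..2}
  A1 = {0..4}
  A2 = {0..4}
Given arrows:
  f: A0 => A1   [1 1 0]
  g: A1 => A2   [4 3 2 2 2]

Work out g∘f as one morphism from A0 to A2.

  0 f=>1 g=>3
  1 f=>1 g=>3
  2 f=>0 g=>4
result: [3 3 4]

Answer: [3 3 4]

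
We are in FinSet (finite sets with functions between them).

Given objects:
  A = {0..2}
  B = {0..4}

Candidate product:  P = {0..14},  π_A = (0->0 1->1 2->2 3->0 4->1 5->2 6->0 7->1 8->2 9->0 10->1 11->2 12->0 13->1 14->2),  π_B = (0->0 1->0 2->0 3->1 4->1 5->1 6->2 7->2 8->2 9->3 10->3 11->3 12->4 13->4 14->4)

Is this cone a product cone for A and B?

|A|·|B| = 3·5 = 15;  |P| = 15
Check the pairing map k ↦ (π_A(k), π_B(k)):
  0 -> (0,0)
  1 -> (1,0)
  2 -> (2,0)
  3 -> (0,1)
  4 -> (1,1)
  5 -> (2,1)
  6 -> (0,2)
  7 -> (1,2)
  8 -> (2,2)
  9 -> (0,3)
  10 -> (1,3)
  11 -> (2,3)
  12 -> (0,4)
  13 -> (1,4)
  14 -> (2,4)
distinct pairs in image: 15 / 15 needed
  → bijection onto A×B; projections well-typed.

Answer: VALID PRODUCT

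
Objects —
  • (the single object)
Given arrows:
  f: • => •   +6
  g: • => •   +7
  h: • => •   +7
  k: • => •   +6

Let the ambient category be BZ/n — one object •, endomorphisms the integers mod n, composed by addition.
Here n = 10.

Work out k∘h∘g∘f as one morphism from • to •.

Answer: +6

Derivation:
  0 +6≡6 +7≡3 +7≡0 +6≡6  (mod 10)
⟦path⟧: +6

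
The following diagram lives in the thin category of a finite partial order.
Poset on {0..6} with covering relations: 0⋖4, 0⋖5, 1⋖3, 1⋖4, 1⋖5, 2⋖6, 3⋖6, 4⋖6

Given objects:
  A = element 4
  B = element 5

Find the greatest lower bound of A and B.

{x : x⊑A ∧ x⊑B} = {0,1}  (A=4, B=5)
  maximal lower bounds 0 and 1 are incomparable: neither 0⊑1 nor 1⊑0
→ no greatest lower bound exists

Answer: NO MEET EXISTS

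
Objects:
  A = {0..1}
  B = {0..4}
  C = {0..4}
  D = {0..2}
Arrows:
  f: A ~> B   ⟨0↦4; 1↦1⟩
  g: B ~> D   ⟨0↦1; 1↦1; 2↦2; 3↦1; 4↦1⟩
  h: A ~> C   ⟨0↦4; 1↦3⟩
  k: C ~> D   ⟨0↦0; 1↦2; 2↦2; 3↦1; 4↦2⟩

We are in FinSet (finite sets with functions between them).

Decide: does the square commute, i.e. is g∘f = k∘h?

1) trace f;g:
  0 f~>4 g~>1
  1 f~>1 g~>1
  result₁ = ⟨0↦1; 1↦1⟩
2) trace h;k:
  0 h~>4 k~>2
  1 h~>3 k~>1
  result₂ = ⟨0↦2; 1↦1⟩
Equal? NO — does not commute

Answer: DOES NOT COMMUTE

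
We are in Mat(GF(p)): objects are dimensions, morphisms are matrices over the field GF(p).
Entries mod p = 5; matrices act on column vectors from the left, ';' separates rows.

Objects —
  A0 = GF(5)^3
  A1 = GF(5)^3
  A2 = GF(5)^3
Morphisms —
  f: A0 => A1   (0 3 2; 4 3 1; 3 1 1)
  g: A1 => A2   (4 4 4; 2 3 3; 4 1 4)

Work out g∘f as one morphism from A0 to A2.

Answer: (3 3 1; 1 3 0; 1 4 3)

Trace:
  e0=(1,0,0) f=>(0,4,3) g=>(3,1,1)
  e1=(0,1,0) f=>(3,3,1) g=>(3,3,4)
  e2=(0,0,1) f=>(2,1,1) g=>(1,0,3)
result: (3 3 1; 1 3 0; 1 4 3)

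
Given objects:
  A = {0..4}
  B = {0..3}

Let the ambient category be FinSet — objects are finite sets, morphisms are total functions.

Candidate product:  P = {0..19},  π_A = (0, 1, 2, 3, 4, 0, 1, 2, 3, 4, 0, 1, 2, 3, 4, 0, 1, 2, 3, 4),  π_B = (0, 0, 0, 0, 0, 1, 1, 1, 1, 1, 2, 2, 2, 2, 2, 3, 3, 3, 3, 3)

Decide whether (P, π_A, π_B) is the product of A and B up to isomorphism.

|A|·|B| = 5·4 = 20;  |P| = 20
Check the pairing map k ↦ (π_A(k), π_B(k)):
  0 -> (0,0)
  1 -> (1,0)
  2 -> (2,0)
  3 -> (3,0)
  4 -> (4,0)
  5 -> (0,1)
  6 -> (1,1)
  7 -> (2,1)
  8 -> (3,1)
  9 -> (4,1)
  10 -> (0,2)
  11 -> (1,2)
  12 -> (2,2)
  13 -> (3,2)
  14 -> (4,2)
  15 -> (0,3)
  16 -> (1,3)
  17 -> (2,3)
  18 -> (3,3)
  19 -> (4,3)
distinct pairs in image: 20 / 20 needed
  → bijection onto A×B; projections well-typed.

Answer: VALID PRODUCT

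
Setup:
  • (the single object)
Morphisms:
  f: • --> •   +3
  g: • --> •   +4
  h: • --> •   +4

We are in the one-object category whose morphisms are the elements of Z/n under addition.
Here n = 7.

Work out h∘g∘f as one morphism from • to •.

  0 +3≡3 +4≡0 +4≡4  (mod 7)
composite: +4

Answer: +4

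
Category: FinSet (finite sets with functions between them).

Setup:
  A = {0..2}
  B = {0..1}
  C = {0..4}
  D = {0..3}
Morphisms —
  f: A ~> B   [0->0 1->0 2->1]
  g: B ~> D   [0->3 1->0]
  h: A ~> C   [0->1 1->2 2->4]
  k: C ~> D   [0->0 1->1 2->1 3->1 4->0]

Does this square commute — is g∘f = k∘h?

Along f;g (path 1):
  0 f~>0 g~>3
  1 f~>0 g~>3
  2 f~>1 g~>0
  composite₁ = [0->3 1->3 2->0]
Along h;k (path 2):
  0 h~>1 k~>1
  1 h~>2 k~>1
  2 h~>4 k~>0
  composite₂ = [0->1 1->1 2->0]
Equal? distinct morphisms ✗

Answer: DOES NOT COMMUTE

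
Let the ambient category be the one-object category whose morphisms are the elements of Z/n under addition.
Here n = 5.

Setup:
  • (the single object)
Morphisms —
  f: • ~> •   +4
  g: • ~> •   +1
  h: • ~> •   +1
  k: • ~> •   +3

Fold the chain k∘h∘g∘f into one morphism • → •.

Answer: +4

Derivation:
  0 +4≡4 +1≡0 +1≡1 +3≡4  (mod 5)
result: +4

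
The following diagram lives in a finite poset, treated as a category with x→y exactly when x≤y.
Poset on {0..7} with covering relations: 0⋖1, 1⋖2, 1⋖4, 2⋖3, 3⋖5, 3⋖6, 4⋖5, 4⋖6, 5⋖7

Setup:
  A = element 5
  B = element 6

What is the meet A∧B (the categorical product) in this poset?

Answer: NO MEET EXISTS

Derivation:
{x : x⊑A ∧ x⊑B} = {0,1,2,3,4}  (A=5, B=6)
  maximal lower bounds 3 and 4 are incomparable: neither 3⊑4 nor 4⊑3
→ no greatest lower bound exists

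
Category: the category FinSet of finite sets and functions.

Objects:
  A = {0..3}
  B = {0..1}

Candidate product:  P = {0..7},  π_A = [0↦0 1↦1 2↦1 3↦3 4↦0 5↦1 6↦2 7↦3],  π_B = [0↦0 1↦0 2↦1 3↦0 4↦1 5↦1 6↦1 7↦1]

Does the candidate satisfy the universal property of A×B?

|A|·|B| = 4·2 = 8;  |P| = 8
Check the pairing map k ↦ (π_A(k), π_B(k)):
  0 ↦ (0,0)
  1 ↦ (1,0)
  2 ↦ (1,1)
  3 ↦ (3,0)
  4 ↦ (0,1)
  5 ↦ (1,1)  ✗ repeats pair of k=2
  6 ↦ (2,1)
  7 ↦ (3,1)
distinct pairs in image: 7 / 8 needed
  → (1,1) hit at k=2 and k=5

Answer: NOT A VALID PRODUCT — duplicate pair at indices 5,2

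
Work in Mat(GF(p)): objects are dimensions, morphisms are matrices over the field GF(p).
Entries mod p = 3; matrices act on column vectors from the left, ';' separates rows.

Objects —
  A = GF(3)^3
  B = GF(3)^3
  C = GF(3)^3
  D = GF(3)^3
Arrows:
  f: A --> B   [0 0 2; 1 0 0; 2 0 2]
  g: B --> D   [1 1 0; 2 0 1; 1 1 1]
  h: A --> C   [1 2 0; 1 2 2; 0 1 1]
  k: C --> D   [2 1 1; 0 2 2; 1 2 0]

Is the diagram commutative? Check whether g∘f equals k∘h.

Along f;g (path 1):
  e0=⟨1,0,0⟩ f-->⟨0,1,2⟩ g-->⟨1,2,0⟩
  e1=⟨0,1,0⟩ f-->⟨0,0,0⟩ g-->⟨0,0,0⟩
  e2=⟨0,0,1⟩ f-->⟨2,0,2⟩ g-->⟨2,0,1⟩
  composite₁ = [1 0 2; 2 0 0; 0 0 1]
Along h;k (path 2):
  e0=⟨1,0,0⟩ h-->⟨1,1,0⟩ k-->⟨0,2,0⟩
  e1=⟨0,1,0⟩ h-->⟨2,2,1⟩ k-->⟨1,0,0⟩
  e2=⟨0,0,1⟩ h-->⟨0,2,1⟩ k-->⟨0,0,1⟩
  composite₂ = [0 1 0; 2 0 0; 0 0 1]
Equal? NO — does not commute

Answer: DOES NOT COMMUTE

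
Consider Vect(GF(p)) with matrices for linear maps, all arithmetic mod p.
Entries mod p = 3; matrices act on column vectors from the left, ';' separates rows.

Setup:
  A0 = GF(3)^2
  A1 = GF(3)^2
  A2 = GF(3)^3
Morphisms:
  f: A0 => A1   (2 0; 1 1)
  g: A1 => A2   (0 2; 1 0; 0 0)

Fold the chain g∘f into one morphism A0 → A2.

Answer: (2 2; 2 0; 0 0)

Work:
  e0=(1,0) f=>(2,1) g=>(2,2,0)
  e1=(0,1) f=>(0,1) g=>(2,0,0)
result: (2 2; 2 0; 0 0)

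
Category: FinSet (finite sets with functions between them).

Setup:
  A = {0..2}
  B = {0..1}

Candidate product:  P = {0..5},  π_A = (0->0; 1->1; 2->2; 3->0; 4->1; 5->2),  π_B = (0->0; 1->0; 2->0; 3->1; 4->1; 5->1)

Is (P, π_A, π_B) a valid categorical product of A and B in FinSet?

Answer: VALID PRODUCT

Derivation:
|A|·|B| = 3·2 = 6;  |P| = 6
Check the pairing map k ↦ (π_A(k), π_B(k)):
  0 -> (0,0)
  1 -> (1,0)
  2 -> (2,0)
  3 -> (0,1)
  4 -> (1,1)
  5 -> (2,1)
distinct pairs in image: 6 / 6 needed
  → bijection onto A×B; projections well-typed.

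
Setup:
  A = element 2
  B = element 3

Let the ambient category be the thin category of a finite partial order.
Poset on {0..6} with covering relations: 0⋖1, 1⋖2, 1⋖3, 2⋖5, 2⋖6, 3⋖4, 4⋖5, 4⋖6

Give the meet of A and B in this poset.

Answer: A∧B = 1

Work:
{x : x<=A ∧ x<=B} = {0,1}  (A=2, B=3)
  0 <= 1
  1 <= 1
glb = 1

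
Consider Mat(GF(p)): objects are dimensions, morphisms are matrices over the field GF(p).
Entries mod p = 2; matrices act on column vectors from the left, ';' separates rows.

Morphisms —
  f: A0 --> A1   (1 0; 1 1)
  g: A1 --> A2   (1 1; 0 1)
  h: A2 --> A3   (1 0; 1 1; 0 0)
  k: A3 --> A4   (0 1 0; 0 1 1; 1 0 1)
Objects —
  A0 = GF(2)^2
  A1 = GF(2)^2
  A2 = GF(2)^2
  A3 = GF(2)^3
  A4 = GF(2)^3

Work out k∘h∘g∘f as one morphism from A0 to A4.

Answer: (1 0; 1 0; 0 1)

Work:
  e0=[1,0] f-->[1,1] g-->[0,1] h-->[0,1,0] k-->[1,1,0]
  e1=[0,1] f-->[0,1] g-->[1,1] h-->[1,0,0] k-->[0,0,1]
⟦path⟧: (1 0; 1 0; 0 1)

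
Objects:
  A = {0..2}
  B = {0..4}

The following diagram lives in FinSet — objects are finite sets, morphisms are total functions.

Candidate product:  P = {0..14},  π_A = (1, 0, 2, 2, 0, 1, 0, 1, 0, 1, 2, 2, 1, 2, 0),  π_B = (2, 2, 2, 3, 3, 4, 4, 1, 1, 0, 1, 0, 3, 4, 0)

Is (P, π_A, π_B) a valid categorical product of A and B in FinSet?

|A|·|B| = 3·5 = 15;  |P| = 15
Check the pairing map k ↦ (π_A(k), π_B(k)):
  0 -> (1,2)
  1 -> (0,2)
  2 -> (2,2)
  3 -> (2,3)
  4 -> (0,3)
  5 -> (1,4)
  6 -> (0,4)
  7 -> (1,1)
  8 -> (0,1)
  9 -> (1,0)
  10 -> (2,1)
  11 -> (2,0)
  12 -> (1,3)
  13 -> (2,4)
  14 -> (0,0)
distinct pairs in image: 15 / 15 needed
  → bijection onto A×B; projections well-typed.

Answer: VALID PRODUCT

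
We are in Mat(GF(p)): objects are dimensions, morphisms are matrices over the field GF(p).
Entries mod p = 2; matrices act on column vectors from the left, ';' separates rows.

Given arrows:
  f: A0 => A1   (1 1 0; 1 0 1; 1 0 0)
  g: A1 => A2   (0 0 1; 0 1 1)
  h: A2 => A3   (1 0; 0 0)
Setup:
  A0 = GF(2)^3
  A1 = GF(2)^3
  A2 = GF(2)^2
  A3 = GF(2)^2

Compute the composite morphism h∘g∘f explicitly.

  e0=[1,0,0] f=>[1,1,1] g=>[1,0] h=>[1,0]
  e1=[0,1,0] f=>[1,0,0] g=>[0,0] h=>[0,0]
  e2=[0,0,1] f=>[0,1,0] g=>[0,1] h=>[0,0]
composite: (1 0 0; 0 0 0)

Answer: (1 0 0; 0 0 0)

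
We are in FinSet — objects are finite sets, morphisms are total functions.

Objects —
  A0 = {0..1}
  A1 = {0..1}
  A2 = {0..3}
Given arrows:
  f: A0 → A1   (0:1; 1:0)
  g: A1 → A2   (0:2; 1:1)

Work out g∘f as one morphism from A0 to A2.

Answer: (0:1; 1:2)

Work:
  0 f→1 g→1
  1 f→0 g→2
composite: (0:1; 1:2)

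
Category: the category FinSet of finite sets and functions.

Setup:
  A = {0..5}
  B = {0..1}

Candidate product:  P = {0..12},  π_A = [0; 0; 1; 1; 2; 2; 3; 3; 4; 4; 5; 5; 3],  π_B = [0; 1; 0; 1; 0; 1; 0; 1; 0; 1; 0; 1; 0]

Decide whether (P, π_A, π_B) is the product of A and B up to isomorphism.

Answer: NOT A VALID PRODUCT — |P|=13 ≠ |A|·|B|=12

Work:
|A|·|B| = 6·2 = 12;  |P| = 13
  → cardinalities differ; no bijection possible.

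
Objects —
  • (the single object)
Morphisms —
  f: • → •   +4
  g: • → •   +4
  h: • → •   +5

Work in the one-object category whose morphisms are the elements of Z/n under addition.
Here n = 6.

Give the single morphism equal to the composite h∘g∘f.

Answer: +1

Trace:
  0 +4≡4 +4≡2 +5≡1  (mod 6)
result: +1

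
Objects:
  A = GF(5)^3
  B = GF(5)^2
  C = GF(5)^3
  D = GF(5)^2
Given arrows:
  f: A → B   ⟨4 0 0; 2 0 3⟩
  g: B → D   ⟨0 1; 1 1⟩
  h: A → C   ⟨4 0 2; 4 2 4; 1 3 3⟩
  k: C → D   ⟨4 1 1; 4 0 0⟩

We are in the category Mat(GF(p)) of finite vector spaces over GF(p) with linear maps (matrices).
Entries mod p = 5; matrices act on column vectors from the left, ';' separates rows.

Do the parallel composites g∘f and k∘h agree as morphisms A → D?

Answer: DOES NOT COMMUTE

Derivation:
Path 1 = f;g:
  e0=(1,0,0) f→(4,2) g→(2,1)
  e1=(0,1,0) f→(0,0) g→(0,0)
  e2=(0,0,1) f→(0,3) g→(3,3)
  ⟦path⟧₁ = ⟨2 0 3; 1 0 3⟩
Path 2 = h;k:
  e0=(1,0,0) h→(4,4,1) k→(1,1)
  e1=(0,1,0) h→(0,2,3) k→(0,0)
  e2=(0,0,1) h→(2,4,3) k→(0,3)
  ⟦path⟧₂ = ⟨1 0 0; 1 0 3⟩
Equal? differ; not commutative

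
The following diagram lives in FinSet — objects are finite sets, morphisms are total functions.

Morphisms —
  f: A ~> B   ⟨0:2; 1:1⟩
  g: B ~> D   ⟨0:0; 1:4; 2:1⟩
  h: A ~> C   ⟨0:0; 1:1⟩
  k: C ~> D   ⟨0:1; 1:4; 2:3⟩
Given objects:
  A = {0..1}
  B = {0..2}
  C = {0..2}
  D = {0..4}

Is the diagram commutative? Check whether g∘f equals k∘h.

Path 1 = f;g:
  0 f~>2 g~>1
  1 f~>1 g~>4
  ⟦path⟧₁ = ⟨0:1; 1:4⟩
Path 2 = h;k:
  0 h~>0 k~>1
  1 h~>1 k~>4
  ⟦path⟧₂ = ⟨0:1; 1:4⟩
Equal? equal; square commutes

Answer: COMMUTES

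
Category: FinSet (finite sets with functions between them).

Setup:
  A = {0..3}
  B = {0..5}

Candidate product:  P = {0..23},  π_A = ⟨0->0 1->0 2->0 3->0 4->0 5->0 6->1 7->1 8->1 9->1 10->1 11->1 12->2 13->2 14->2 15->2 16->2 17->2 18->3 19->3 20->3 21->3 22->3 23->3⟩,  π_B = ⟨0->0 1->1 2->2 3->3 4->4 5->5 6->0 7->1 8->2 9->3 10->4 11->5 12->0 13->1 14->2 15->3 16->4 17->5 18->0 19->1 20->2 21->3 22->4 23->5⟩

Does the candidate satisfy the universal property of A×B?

|A|·|B| = 4·6 = 24;  |P| = 24
Check the pairing map k ↦ (π_A(k), π_B(k)):
  0 -> (0,0)
  1 -> (0,1)
  2 -> (0,2)
  3 -> (0,3)
  4 -> (0,4)
  5 -> (0,5)
  6 -> (1,0)
  7 -> (1,1)
  8 -> (1,2)
  9 -> (1,3)
  10 -> (1,4)
  11 -> (1,5)
  12 -> (2,0)
  13 -> (2,1)
  14 -> (2,2)
  15 -> (2,3)
  16 -> (2,4)
  17 -> (2,5)
  18 -> (3,0)
  19 -> (3,1)
  20 -> (3,2)
  21 -> (3,3)
  22 -> (3,4)
  23 -> (3,5)
distinct pairs in image: 24 / 24 needed
  → bijection onto A×B; projections well-typed.

Answer: VALID PRODUCT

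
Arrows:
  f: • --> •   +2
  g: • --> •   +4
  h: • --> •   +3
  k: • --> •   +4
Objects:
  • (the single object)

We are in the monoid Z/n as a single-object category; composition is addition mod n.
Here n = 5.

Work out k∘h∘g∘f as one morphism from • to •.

  0 +2≡2 +4≡1 +3≡4 +4≡3  (mod 5)
⟦path⟧: +3

Answer: +3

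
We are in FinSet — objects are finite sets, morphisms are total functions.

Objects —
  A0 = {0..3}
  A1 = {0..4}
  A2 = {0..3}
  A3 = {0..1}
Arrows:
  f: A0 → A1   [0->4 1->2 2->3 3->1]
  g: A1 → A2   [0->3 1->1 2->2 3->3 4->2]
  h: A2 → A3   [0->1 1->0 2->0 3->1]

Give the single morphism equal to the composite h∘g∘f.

Answer: [0->0 1->0 2->1 3->0]

Derivation:
  0 f→4 g→2 h→0
  1 f→2 g→2 h→0
  2 f→3 g→3 h→1
  3 f→1 g→1 h→0
⟦path⟧: [0->0 1->0 2->1 3->0]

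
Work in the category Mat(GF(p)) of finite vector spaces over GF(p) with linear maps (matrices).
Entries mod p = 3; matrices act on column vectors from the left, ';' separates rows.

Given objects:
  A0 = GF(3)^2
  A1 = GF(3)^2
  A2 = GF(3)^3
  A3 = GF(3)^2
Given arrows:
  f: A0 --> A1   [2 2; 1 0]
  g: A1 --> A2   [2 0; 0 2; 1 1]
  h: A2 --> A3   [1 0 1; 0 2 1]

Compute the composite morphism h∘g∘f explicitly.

Answer: [1 0; 1 2]

Derivation:
  e0=⟨1,0⟩ f-->⟨2,1⟩ g-->⟨1,2,0⟩ h-->⟨1,1⟩
  e1=⟨0,1⟩ f-->⟨2,0⟩ g-->⟨1,0,2⟩ h-->⟨0,2⟩
⟦path⟧: [1 0; 1 2]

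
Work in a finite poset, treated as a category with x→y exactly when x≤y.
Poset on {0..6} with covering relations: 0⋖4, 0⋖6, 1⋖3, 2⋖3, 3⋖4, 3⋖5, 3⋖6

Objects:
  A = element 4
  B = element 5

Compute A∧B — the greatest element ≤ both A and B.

Answer: A∧B = 3

Work:
Lower bounds of A=4 and B=5: {1,2,3}
  1 ⊑ 3
  2 ⊑ 3
  3 ⊑ 3
glb = 3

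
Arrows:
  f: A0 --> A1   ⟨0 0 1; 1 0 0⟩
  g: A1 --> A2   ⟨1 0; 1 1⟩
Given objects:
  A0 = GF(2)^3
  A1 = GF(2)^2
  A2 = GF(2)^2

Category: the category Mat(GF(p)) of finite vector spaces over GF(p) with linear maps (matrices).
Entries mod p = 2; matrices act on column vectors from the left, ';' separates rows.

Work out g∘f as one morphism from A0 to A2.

  e0=(1,0,0) f-->(0,1) g-->(0,1)
  e1=(0,1,0) f-->(0,0) g-->(0,0)
  e2=(0,0,1) f-->(1,0) g-->(1,1)
composite: ⟨0 0 1; 1 0 1⟩

Answer: ⟨0 0 1; 1 0 1⟩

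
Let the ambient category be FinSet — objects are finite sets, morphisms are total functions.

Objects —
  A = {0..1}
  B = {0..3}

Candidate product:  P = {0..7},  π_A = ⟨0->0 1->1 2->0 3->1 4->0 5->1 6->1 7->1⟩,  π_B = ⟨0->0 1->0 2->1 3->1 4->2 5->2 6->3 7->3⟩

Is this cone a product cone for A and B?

Answer: NOT A VALID PRODUCT — duplicate pair at indices 7,6

Derivation:
|A|·|B| = 2·4 = 8;  |P| = 8
Check the pairing map k ↦ (π_A(k), π_B(k)):
  0 -> (0,0)
  1 -> (1,0)
  2 -> (0,1)
  3 -> (1,1)
  4 -> (0,2)
  5 -> (1,2)
  6 -> (1,3)
  7 -> (1,3)  ✗ repeats pair of k=6
distinct pairs in image: 7 / 8 needed
  → (1,3) hit at k=6 and k=7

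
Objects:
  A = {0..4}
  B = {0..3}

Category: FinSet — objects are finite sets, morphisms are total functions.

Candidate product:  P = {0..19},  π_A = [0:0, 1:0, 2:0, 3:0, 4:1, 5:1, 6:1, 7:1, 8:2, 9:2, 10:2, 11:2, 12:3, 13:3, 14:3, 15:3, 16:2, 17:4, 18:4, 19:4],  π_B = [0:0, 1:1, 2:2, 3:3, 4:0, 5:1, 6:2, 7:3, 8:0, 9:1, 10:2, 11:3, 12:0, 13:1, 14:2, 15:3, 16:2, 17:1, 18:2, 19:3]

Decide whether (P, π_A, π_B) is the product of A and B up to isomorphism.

|A|·|B| = 5·4 = 20;  |P| = 20
Check the pairing map k ↦ (π_A(k), π_B(k)):
  0 : (0,0)
  1 : (0,1)
  2 : (0,2)
  3 : (0,3)
  4 : (1,0)
  5 : (1,1)
  6 : (1,2)
  7 : (1,3)
  8 : (2,0)
  9 : (2,1)
  10 : (2,2)
  11 : (2,3)
  12 : (3,0)
  13 : (3,1)
  14 : (3,2)
  15 : (3,3)
  16 : (2,2)  ✗ repeats pair of k=10
  17 : (4,1)
  18 : (4,2)
  19 : (4,3)
distinct pairs in image: 19 / 20 needed
  → (2,2) hit at k=10 and k=16

Answer: NOT A VALID PRODUCT — duplicate pair at indices 10,16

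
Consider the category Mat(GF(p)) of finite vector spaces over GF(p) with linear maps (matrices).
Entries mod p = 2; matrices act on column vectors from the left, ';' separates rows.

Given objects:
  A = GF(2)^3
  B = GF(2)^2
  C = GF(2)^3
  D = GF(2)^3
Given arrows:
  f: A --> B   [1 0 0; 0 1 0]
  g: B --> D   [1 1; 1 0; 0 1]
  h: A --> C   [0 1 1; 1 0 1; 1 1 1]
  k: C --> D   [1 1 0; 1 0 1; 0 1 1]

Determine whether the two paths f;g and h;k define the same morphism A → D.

Path 1 = f;g:
  e0=[1,0,0] f-->[1,0] g-->[1,1,0]
  e1=[0,1,0] f-->[0,1] g-->[1,0,1]
  e2=[0,0,1] f-->[0,0] g-->[0,0,0]
  composite₁ = [1 1 0; 1 0 0; 0 1 0]
Path 2 = h;k:
  e0=[1,0,0] h-->[0,1,1] k-->[1,1,0]
  e1=[0,1,0] h-->[1,0,1] k-->[1,0,1]
  e2=[0,0,1] h-->[1,1,1] k-->[0,0,0]
  composite₂ = [1 1 0; 1 0 0; 0 1 0]
Equal? equal; square commutes

Answer: COMMUTES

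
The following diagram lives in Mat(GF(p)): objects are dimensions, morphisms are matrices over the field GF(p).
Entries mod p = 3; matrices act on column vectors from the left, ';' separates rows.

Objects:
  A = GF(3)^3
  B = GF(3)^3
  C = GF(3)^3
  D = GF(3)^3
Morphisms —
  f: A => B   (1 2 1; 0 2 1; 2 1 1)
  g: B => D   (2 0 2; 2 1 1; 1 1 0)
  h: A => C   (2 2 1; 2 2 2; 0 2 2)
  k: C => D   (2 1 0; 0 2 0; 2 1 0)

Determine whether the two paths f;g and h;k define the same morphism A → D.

Along f;g (path 1):
  e0=⟨1,0,0⟩ f=>⟨1,0,2⟩ g=>⟨0,1,1⟩
  e1=⟨0,1,0⟩ f=>⟨2,2,1⟩ g=>⟨0,1,1⟩
  e2=⟨0,0,1⟩ f=>⟨1,1,1⟩ g=>⟨1,1,2⟩
  result₁ = (0 0 1; 1 1 1; 1 1 2)
Along h;k (path 2):
  e0=⟨1,0,0⟩ h=>⟨2,2,0⟩ k=>⟨0,1,0⟩
  e1=⟨0,1,0⟩ h=>⟨2,2,2⟩ k=>⟨0,1,0⟩
  e2=⟨0,0,1⟩ h=>⟨1,2,2⟩ k=>⟨1,1,1⟩
  result₂ = (0 0 1; 1 1 1; 0 0 1)
Equal? differ; not commutative

Answer: DOES NOT COMMUTE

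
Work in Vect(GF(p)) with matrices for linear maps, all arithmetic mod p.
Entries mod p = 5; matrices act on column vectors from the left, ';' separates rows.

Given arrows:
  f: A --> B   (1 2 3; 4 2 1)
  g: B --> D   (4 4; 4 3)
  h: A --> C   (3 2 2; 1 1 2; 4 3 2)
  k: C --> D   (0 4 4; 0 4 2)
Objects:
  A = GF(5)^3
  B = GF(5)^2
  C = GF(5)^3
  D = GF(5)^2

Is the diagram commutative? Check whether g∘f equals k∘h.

Answer: DOES NOT COMMUTE

Derivation:
1) trace f;g:
  e0=⟨1,0,0⟩ f-->⟨1,4⟩ g-->⟨0,1⟩
  e1=⟨0,1,0⟩ f-->⟨2,2⟩ g-->⟨1,4⟩
  e2=⟨0,0,1⟩ f-->⟨3,1⟩ g-->⟨1,0⟩
  composite₁ = (0 1 1; 1 4 0)
2) trace h;k:
  e0=⟨1,0,0⟩ h-->⟨3,1,4⟩ k-->⟨0,2⟩
  e1=⟨0,1,0⟩ h-->⟨2,1,3⟩ k-->⟨1,0⟩
  e2=⟨0,0,1⟩ h-->⟨2,2,2⟩ k-->⟨1,2⟩
  composite₂ = (0 1 1; 2 0 2)
Equal? NO — does not commute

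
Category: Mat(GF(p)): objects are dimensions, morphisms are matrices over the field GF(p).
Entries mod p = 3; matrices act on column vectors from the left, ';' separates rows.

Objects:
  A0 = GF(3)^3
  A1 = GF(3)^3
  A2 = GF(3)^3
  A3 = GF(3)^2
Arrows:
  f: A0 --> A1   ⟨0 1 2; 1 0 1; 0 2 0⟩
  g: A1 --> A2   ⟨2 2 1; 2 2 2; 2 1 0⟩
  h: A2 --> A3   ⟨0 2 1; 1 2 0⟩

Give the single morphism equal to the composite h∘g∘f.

Answer: ⟨2 2 2; 0 1 0⟩

Trace:
  e0=[1,0,0] f-->[0,1,0] g-->[2,2,1] h-->[2,0]
  e1=[0,1,0] f-->[1,0,2] g-->[1,0,2] h-->[2,1]
  e2=[0,0,1] f-->[2,1,0] g-->[0,0,2] h-->[2,0]
result: ⟨2 2 2; 0 1 0⟩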